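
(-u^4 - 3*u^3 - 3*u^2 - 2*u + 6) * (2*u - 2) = -2*u^5 - 4*u^4 + 2*u^2 + 16*u - 12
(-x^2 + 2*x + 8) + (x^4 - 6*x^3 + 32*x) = x^4 - 6*x^3 - x^2 + 34*x + 8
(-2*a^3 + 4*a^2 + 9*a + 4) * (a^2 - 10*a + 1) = -2*a^5 + 24*a^4 - 33*a^3 - 82*a^2 - 31*a + 4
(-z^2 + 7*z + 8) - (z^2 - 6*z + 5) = -2*z^2 + 13*z + 3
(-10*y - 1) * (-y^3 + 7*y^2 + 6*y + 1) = 10*y^4 - 69*y^3 - 67*y^2 - 16*y - 1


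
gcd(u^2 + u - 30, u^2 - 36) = u + 6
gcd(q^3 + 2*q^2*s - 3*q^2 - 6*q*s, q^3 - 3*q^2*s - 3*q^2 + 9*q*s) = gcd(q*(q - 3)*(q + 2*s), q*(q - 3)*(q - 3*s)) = q^2 - 3*q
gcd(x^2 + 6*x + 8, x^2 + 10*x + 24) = x + 4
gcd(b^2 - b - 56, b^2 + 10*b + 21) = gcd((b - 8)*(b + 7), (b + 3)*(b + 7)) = b + 7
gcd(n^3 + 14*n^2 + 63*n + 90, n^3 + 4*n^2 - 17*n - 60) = n^2 + 8*n + 15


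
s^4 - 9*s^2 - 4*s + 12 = (s - 3)*(s - 1)*(s + 2)^2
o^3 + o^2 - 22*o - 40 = (o - 5)*(o + 2)*(o + 4)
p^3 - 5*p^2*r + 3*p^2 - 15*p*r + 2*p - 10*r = (p + 1)*(p + 2)*(p - 5*r)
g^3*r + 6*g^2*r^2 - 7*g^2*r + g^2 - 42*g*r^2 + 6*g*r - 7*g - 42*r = (g - 7)*(g + 6*r)*(g*r + 1)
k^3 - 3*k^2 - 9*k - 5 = (k - 5)*(k + 1)^2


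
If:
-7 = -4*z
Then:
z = 7/4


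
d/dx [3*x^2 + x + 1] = 6*x + 1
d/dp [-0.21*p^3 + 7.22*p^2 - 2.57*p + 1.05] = -0.63*p^2 + 14.44*p - 2.57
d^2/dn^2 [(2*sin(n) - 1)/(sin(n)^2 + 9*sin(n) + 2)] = (-2*sin(n)^5 + 22*sin(n)^4 + 55*sin(n)^3 + 103*sin(n)^2 - 104*sin(n) - 230)/(sin(n)^2 + 9*sin(n) + 2)^3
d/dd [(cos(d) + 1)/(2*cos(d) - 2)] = sin(d)/(cos(d) - 1)^2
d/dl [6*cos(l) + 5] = -6*sin(l)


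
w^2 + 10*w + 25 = (w + 5)^2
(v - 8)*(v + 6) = v^2 - 2*v - 48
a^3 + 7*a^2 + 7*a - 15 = (a - 1)*(a + 3)*(a + 5)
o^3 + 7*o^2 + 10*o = o*(o + 2)*(o + 5)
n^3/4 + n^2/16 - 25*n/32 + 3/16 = (n/4 + 1/2)*(n - 3/2)*(n - 1/4)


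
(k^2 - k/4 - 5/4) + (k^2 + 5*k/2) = 2*k^2 + 9*k/4 - 5/4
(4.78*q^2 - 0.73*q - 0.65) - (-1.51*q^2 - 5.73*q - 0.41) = 6.29*q^2 + 5.0*q - 0.24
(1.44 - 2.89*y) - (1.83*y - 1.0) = 2.44 - 4.72*y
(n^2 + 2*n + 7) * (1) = n^2 + 2*n + 7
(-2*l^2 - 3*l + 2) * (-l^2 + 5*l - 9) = 2*l^4 - 7*l^3 + l^2 + 37*l - 18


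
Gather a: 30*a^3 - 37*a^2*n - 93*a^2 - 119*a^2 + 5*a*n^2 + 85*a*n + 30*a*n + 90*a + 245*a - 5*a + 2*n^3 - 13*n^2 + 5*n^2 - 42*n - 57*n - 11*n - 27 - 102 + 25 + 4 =30*a^3 + a^2*(-37*n - 212) + a*(5*n^2 + 115*n + 330) + 2*n^3 - 8*n^2 - 110*n - 100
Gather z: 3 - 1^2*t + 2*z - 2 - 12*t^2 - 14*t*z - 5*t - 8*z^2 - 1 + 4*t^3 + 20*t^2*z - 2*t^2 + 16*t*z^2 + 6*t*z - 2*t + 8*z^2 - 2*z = 4*t^3 - 14*t^2 + 16*t*z^2 - 8*t + z*(20*t^2 - 8*t)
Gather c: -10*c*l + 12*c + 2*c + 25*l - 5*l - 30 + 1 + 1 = c*(14 - 10*l) + 20*l - 28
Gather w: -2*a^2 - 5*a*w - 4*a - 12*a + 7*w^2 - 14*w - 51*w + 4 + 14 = -2*a^2 - 16*a + 7*w^2 + w*(-5*a - 65) + 18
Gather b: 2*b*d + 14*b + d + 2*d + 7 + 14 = b*(2*d + 14) + 3*d + 21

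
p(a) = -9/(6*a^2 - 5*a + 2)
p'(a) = -9*(5 - 12*a)/(6*a^2 - 5*a + 2)^2 = 9*(12*a - 5)/(6*a^2 - 5*a + 2)^2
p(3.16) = -0.20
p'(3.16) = 0.14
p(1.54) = -1.06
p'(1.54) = 1.67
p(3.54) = -0.15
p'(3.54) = 0.10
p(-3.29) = -0.11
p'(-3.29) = -0.06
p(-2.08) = -0.23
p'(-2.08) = -0.18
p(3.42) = -0.16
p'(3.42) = 0.11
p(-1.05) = -0.65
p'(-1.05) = -0.82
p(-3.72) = -0.09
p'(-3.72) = -0.04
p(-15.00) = -0.00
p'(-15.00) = 0.00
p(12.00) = -0.01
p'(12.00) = 0.00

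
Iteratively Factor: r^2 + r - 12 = (r + 4)*(r - 3)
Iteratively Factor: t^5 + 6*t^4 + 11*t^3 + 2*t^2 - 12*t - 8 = (t + 2)*(t^4 + 4*t^3 + 3*t^2 - 4*t - 4) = (t + 2)^2*(t^3 + 2*t^2 - t - 2) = (t + 2)^3*(t^2 - 1) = (t + 1)*(t + 2)^3*(t - 1)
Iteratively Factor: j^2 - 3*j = (j)*(j - 3)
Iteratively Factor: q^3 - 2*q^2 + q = (q)*(q^2 - 2*q + 1) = q*(q - 1)*(q - 1)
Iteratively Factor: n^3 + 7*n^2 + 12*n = (n)*(n^2 + 7*n + 12) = n*(n + 4)*(n + 3)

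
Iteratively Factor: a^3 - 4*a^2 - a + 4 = (a - 4)*(a^2 - 1) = (a - 4)*(a - 1)*(a + 1)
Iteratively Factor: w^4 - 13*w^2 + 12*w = (w)*(w^3 - 13*w + 12) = w*(w - 1)*(w^2 + w - 12) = w*(w - 3)*(w - 1)*(w + 4)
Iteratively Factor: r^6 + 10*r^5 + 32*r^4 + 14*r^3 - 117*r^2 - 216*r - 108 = (r + 2)*(r^5 + 8*r^4 + 16*r^3 - 18*r^2 - 81*r - 54) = (r + 2)*(r + 3)*(r^4 + 5*r^3 + r^2 - 21*r - 18) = (r + 1)*(r + 2)*(r + 3)*(r^3 + 4*r^2 - 3*r - 18) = (r + 1)*(r + 2)*(r + 3)^2*(r^2 + r - 6) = (r + 1)*(r + 2)*(r + 3)^3*(r - 2)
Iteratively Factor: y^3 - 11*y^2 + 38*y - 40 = (y - 2)*(y^2 - 9*y + 20) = (y - 5)*(y - 2)*(y - 4)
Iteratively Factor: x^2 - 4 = (x - 2)*(x + 2)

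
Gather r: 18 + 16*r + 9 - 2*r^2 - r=-2*r^2 + 15*r + 27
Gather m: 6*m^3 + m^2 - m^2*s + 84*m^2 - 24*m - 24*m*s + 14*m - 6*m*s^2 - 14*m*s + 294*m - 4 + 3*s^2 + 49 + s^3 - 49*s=6*m^3 + m^2*(85 - s) + m*(-6*s^2 - 38*s + 284) + s^3 + 3*s^2 - 49*s + 45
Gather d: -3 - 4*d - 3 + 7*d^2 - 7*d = 7*d^2 - 11*d - 6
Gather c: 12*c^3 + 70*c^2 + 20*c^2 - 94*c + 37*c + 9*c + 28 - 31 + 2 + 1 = 12*c^3 + 90*c^2 - 48*c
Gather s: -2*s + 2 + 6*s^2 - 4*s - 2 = 6*s^2 - 6*s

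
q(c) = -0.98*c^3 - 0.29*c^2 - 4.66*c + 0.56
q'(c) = -2.94*c^2 - 0.58*c - 4.66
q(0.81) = -3.93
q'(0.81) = -7.06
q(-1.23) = 7.68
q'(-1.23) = -8.39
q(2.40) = -25.84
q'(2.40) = -22.99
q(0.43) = -1.58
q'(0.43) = -5.45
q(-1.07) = 6.41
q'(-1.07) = -7.41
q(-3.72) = 64.33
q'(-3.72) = -43.19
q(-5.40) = 171.58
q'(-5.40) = -87.26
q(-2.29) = 21.48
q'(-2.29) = -18.75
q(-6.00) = 229.76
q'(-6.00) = -107.02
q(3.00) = -42.49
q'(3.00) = -32.86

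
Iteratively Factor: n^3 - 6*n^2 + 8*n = (n)*(n^2 - 6*n + 8) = n*(n - 4)*(n - 2)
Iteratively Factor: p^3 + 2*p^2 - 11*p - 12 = (p - 3)*(p^2 + 5*p + 4) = (p - 3)*(p + 4)*(p + 1)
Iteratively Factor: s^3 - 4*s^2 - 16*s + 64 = (s - 4)*(s^2 - 16) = (s - 4)*(s + 4)*(s - 4)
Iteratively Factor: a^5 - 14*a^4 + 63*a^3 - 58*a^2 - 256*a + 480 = (a + 2)*(a^4 - 16*a^3 + 95*a^2 - 248*a + 240) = (a - 5)*(a + 2)*(a^3 - 11*a^2 + 40*a - 48) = (a - 5)*(a - 3)*(a + 2)*(a^2 - 8*a + 16) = (a - 5)*(a - 4)*(a - 3)*(a + 2)*(a - 4)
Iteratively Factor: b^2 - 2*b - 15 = (b + 3)*(b - 5)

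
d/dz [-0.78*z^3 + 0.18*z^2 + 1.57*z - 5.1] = -2.34*z^2 + 0.36*z + 1.57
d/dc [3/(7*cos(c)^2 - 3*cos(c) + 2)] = 3*(14*cos(c) - 3)*sin(c)/(7*cos(c)^2 - 3*cos(c) + 2)^2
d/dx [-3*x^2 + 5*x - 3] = 5 - 6*x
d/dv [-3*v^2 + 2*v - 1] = 2 - 6*v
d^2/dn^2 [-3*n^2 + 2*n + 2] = -6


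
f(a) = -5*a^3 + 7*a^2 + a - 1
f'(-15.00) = -3584.00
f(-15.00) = 18434.00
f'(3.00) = -92.00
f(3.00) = -70.00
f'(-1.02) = -28.89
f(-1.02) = 10.57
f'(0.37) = 4.13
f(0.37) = 0.08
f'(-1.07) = -31.15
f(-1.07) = 12.07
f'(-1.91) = -80.46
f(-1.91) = 57.47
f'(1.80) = -22.40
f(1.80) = -5.68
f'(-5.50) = -529.75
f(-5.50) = 1037.12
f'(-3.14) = -190.85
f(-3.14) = 219.67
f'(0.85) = 2.06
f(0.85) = 1.84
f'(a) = -15*a^2 + 14*a + 1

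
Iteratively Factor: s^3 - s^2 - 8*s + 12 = (s - 2)*(s^2 + s - 6) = (s - 2)^2*(s + 3)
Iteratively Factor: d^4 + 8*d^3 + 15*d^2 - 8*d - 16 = (d - 1)*(d^3 + 9*d^2 + 24*d + 16) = (d - 1)*(d + 4)*(d^2 + 5*d + 4) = (d - 1)*(d + 1)*(d + 4)*(d + 4)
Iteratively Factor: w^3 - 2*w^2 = (w)*(w^2 - 2*w) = w*(w - 2)*(w)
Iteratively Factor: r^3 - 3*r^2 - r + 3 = (r - 3)*(r^2 - 1) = (r - 3)*(r - 1)*(r + 1)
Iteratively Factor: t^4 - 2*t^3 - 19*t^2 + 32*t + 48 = (t + 1)*(t^3 - 3*t^2 - 16*t + 48) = (t - 3)*(t + 1)*(t^2 - 16) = (t - 3)*(t + 1)*(t + 4)*(t - 4)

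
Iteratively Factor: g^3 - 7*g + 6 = (g + 3)*(g^2 - 3*g + 2) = (g - 1)*(g + 3)*(g - 2)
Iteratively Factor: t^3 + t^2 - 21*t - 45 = (t + 3)*(t^2 - 2*t - 15) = (t - 5)*(t + 3)*(t + 3)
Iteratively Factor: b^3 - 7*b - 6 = (b - 3)*(b^2 + 3*b + 2) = (b - 3)*(b + 1)*(b + 2)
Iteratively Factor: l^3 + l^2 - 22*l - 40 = (l + 4)*(l^2 - 3*l - 10) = (l + 2)*(l + 4)*(l - 5)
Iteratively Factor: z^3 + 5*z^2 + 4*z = (z + 4)*(z^2 + z) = z*(z + 4)*(z + 1)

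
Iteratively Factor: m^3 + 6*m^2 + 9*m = (m)*(m^2 + 6*m + 9) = m*(m + 3)*(m + 3)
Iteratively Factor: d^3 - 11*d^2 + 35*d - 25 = (d - 1)*(d^2 - 10*d + 25) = (d - 5)*(d - 1)*(d - 5)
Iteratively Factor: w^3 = (w)*(w^2) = w^2*(w)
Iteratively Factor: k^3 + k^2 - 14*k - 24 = (k + 2)*(k^2 - k - 12) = (k - 4)*(k + 2)*(k + 3)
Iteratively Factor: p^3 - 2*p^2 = (p - 2)*(p^2) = p*(p - 2)*(p)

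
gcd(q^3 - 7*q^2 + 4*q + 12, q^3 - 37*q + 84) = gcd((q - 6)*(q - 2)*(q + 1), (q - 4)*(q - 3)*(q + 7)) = 1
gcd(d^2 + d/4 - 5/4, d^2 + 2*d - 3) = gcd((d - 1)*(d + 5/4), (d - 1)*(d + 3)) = d - 1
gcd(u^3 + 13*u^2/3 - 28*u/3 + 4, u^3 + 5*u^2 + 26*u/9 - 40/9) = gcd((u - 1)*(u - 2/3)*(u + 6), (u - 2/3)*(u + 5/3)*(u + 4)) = u - 2/3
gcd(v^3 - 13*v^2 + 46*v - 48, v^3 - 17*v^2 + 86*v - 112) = v^2 - 10*v + 16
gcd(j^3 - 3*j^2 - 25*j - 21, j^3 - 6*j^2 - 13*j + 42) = j^2 - 4*j - 21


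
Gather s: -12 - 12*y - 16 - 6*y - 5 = -18*y - 33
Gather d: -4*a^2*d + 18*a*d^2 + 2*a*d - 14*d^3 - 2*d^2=-14*d^3 + d^2*(18*a - 2) + d*(-4*a^2 + 2*a)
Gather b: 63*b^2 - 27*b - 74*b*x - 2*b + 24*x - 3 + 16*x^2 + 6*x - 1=63*b^2 + b*(-74*x - 29) + 16*x^2 + 30*x - 4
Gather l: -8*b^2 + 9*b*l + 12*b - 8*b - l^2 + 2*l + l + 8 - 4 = -8*b^2 + 4*b - l^2 + l*(9*b + 3) + 4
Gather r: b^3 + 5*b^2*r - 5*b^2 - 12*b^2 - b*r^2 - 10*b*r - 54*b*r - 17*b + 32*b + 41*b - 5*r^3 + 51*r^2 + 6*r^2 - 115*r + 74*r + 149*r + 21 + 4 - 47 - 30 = b^3 - 17*b^2 + 56*b - 5*r^3 + r^2*(57 - b) + r*(5*b^2 - 64*b + 108) - 52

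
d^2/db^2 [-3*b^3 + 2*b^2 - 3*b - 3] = 4 - 18*b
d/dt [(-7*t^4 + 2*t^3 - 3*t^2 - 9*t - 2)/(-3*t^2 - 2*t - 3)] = (42*t^5 + 36*t^4 + 76*t^3 - 39*t^2 + 6*t + 23)/(9*t^4 + 12*t^3 + 22*t^2 + 12*t + 9)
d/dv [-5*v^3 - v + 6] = -15*v^2 - 1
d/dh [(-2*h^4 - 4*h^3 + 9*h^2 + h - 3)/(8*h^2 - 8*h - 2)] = (-16*h^5 + 8*h^4 + 40*h^3 - 28*h^2 + 6*h - 13)/(2*(16*h^4 - 32*h^3 + 8*h^2 + 8*h + 1))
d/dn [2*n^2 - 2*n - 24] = 4*n - 2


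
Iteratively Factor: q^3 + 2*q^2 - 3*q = (q - 1)*(q^2 + 3*q) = (q - 1)*(q + 3)*(q)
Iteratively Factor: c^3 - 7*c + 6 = (c - 1)*(c^2 + c - 6) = (c - 1)*(c + 3)*(c - 2)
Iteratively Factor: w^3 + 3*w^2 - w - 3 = (w - 1)*(w^2 + 4*w + 3) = (w - 1)*(w + 3)*(w + 1)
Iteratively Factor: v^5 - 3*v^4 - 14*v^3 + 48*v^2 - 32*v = (v + 4)*(v^4 - 7*v^3 + 14*v^2 - 8*v) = (v - 1)*(v + 4)*(v^3 - 6*v^2 + 8*v) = v*(v - 1)*(v + 4)*(v^2 - 6*v + 8) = v*(v - 4)*(v - 1)*(v + 4)*(v - 2)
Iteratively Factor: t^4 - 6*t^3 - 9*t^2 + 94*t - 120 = (t - 3)*(t^3 - 3*t^2 - 18*t + 40) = (t - 3)*(t - 2)*(t^2 - t - 20) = (t - 3)*(t - 2)*(t + 4)*(t - 5)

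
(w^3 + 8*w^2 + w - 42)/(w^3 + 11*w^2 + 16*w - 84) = (w + 3)/(w + 6)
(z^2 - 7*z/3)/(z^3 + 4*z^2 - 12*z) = (z - 7/3)/(z^2 + 4*z - 12)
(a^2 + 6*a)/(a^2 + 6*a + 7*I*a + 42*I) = a/(a + 7*I)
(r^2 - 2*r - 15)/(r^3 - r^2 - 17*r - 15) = 1/(r + 1)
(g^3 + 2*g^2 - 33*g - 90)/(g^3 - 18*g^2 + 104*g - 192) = (g^2 + 8*g + 15)/(g^2 - 12*g + 32)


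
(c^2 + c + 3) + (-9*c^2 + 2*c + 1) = -8*c^2 + 3*c + 4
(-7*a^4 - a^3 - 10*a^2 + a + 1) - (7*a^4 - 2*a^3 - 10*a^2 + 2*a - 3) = -14*a^4 + a^3 - a + 4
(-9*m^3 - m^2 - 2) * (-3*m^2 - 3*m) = 27*m^5 + 30*m^4 + 3*m^3 + 6*m^2 + 6*m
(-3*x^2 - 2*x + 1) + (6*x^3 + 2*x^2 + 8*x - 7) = 6*x^3 - x^2 + 6*x - 6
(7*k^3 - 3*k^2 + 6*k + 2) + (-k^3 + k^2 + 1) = 6*k^3 - 2*k^2 + 6*k + 3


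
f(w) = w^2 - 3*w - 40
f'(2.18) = 1.36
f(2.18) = -41.79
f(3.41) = -38.60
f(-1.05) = -35.75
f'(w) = 2*w - 3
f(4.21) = -34.91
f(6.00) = -22.00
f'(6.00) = 9.00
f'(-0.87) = -4.74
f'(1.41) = -0.18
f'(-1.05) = -5.10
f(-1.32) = -34.30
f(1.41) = -42.24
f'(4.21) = 5.42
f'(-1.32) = -5.64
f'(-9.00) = -21.00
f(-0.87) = -36.63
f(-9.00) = 68.00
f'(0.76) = -1.48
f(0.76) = -41.70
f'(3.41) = 3.82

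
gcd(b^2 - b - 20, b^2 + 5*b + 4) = b + 4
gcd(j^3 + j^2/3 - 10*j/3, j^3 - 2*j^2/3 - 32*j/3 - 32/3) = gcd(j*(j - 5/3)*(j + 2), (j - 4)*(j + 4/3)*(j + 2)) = j + 2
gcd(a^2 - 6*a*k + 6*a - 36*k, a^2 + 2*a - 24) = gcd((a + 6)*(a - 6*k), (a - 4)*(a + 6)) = a + 6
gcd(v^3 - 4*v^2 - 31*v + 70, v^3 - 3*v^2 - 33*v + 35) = v^2 - 2*v - 35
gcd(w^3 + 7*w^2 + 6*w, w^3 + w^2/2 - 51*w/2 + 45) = w + 6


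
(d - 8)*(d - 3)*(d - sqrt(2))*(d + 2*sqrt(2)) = d^4 - 11*d^3 + sqrt(2)*d^3 - 11*sqrt(2)*d^2 + 20*d^2 + 24*sqrt(2)*d + 44*d - 96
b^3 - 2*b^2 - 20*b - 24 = (b - 6)*(b + 2)^2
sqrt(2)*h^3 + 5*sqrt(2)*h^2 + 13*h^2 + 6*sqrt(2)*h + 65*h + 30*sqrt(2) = (h + 5)*(h + 6*sqrt(2))*(sqrt(2)*h + 1)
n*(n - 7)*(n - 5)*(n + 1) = n^4 - 11*n^3 + 23*n^2 + 35*n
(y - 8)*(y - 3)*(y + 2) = y^3 - 9*y^2 + 2*y + 48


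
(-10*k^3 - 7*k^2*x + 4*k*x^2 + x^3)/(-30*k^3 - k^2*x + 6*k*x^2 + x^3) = (k + x)/(3*k + x)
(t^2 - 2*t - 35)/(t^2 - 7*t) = (t + 5)/t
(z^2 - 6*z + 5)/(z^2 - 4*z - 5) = (z - 1)/(z + 1)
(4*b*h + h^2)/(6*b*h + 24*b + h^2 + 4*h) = h*(4*b + h)/(6*b*h + 24*b + h^2 + 4*h)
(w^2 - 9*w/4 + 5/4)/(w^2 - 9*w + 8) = (w - 5/4)/(w - 8)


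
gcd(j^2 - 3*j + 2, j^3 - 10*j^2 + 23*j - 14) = j^2 - 3*j + 2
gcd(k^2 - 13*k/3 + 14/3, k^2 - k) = 1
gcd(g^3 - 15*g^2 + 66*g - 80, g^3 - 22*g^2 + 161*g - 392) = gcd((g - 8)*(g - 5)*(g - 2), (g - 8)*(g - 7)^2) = g - 8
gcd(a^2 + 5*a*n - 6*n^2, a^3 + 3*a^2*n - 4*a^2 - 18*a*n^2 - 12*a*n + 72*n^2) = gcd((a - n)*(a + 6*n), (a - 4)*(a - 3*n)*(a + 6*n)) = a + 6*n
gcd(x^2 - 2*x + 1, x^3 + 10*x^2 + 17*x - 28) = x - 1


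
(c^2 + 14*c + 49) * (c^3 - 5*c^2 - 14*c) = c^5 + 9*c^4 - 35*c^3 - 441*c^2 - 686*c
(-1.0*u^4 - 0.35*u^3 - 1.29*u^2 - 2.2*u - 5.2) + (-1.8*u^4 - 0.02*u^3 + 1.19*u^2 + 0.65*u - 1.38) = -2.8*u^4 - 0.37*u^3 - 0.1*u^2 - 1.55*u - 6.58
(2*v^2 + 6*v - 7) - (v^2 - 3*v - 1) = v^2 + 9*v - 6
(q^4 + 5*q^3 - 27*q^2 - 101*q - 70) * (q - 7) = q^5 - 2*q^4 - 62*q^3 + 88*q^2 + 637*q + 490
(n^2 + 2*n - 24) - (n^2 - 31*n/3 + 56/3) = 37*n/3 - 128/3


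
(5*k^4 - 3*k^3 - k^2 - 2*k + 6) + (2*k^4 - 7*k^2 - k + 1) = 7*k^4 - 3*k^3 - 8*k^2 - 3*k + 7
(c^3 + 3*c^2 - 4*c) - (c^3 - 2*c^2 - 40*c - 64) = 5*c^2 + 36*c + 64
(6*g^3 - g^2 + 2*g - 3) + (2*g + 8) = 6*g^3 - g^2 + 4*g + 5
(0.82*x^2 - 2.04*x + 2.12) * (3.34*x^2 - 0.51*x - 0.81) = 2.7388*x^4 - 7.2318*x^3 + 7.457*x^2 + 0.5712*x - 1.7172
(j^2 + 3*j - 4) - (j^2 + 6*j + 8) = -3*j - 12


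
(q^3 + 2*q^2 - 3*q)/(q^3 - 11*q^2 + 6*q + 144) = q*(q - 1)/(q^2 - 14*q + 48)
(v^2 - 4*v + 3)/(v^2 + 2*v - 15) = (v - 1)/(v + 5)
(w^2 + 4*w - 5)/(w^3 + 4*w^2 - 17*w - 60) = (w - 1)/(w^2 - w - 12)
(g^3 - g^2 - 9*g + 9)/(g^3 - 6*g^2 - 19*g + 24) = (g - 3)/(g - 8)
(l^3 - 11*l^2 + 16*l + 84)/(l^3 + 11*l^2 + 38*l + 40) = (l^2 - 13*l + 42)/(l^2 + 9*l + 20)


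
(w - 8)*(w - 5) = w^2 - 13*w + 40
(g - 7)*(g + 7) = g^2 - 49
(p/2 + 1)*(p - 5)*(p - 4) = p^3/2 - 7*p^2/2 + p + 20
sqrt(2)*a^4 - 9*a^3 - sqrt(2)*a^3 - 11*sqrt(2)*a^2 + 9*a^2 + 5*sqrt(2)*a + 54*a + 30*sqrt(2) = (a - 3)*(a + 2)*(a - 5*sqrt(2))*(sqrt(2)*a + 1)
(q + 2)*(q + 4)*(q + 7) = q^3 + 13*q^2 + 50*q + 56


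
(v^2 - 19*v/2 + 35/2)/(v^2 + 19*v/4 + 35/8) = 4*(2*v^2 - 19*v + 35)/(8*v^2 + 38*v + 35)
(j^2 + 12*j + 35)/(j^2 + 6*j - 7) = (j + 5)/(j - 1)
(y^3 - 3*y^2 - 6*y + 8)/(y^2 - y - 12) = (y^2 + y - 2)/(y + 3)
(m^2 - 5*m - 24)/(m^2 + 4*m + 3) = (m - 8)/(m + 1)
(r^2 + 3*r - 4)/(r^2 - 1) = (r + 4)/(r + 1)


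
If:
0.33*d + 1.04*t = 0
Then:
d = -3.15151515151515*t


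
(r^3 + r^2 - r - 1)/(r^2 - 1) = r + 1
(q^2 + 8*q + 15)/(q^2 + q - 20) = (q + 3)/(q - 4)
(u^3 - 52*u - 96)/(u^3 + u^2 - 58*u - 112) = (u + 6)/(u + 7)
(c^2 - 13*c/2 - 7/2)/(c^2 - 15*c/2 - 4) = (c - 7)/(c - 8)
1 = 1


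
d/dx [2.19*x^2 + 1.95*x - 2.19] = 4.38*x + 1.95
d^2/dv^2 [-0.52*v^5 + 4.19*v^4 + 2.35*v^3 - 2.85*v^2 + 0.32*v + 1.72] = -10.4*v^3 + 50.28*v^2 + 14.1*v - 5.7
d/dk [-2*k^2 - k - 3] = -4*k - 1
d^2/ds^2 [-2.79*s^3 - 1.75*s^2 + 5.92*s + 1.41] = -16.74*s - 3.5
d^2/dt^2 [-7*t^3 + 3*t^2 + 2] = 6 - 42*t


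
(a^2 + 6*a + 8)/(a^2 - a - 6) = (a + 4)/(a - 3)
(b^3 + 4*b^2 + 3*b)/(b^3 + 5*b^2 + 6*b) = (b + 1)/(b + 2)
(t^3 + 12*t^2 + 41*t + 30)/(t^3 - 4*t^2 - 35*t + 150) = (t^2 + 6*t + 5)/(t^2 - 10*t + 25)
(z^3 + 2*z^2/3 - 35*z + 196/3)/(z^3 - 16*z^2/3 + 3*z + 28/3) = (z + 7)/(z + 1)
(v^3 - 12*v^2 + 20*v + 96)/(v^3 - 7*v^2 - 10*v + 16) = (v - 6)/(v - 1)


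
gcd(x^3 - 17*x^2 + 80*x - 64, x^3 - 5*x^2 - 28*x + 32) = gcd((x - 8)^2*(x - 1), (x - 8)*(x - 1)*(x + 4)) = x^2 - 9*x + 8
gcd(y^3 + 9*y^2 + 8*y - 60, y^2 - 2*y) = y - 2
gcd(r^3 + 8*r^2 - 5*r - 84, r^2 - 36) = 1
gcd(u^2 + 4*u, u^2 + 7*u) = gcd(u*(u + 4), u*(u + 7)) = u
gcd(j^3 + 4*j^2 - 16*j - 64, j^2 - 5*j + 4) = j - 4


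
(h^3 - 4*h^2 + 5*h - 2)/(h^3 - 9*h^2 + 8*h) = (h^2 - 3*h + 2)/(h*(h - 8))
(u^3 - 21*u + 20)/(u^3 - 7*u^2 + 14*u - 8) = (u + 5)/(u - 2)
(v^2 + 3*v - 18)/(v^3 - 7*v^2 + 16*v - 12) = (v + 6)/(v^2 - 4*v + 4)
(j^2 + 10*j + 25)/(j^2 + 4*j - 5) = (j + 5)/(j - 1)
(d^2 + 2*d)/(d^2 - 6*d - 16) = d/(d - 8)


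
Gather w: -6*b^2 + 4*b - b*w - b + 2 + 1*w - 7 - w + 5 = -6*b^2 - b*w + 3*b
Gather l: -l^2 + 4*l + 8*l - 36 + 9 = -l^2 + 12*l - 27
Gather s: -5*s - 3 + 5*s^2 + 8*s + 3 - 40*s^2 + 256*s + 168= -35*s^2 + 259*s + 168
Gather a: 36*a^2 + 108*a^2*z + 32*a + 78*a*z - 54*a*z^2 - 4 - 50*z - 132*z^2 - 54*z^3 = a^2*(108*z + 36) + a*(-54*z^2 + 78*z + 32) - 54*z^3 - 132*z^2 - 50*z - 4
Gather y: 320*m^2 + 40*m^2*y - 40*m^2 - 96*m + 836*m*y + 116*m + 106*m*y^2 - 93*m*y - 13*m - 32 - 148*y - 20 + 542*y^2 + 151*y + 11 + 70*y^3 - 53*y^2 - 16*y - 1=280*m^2 + 7*m + 70*y^3 + y^2*(106*m + 489) + y*(40*m^2 + 743*m - 13) - 42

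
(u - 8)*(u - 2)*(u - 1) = u^3 - 11*u^2 + 26*u - 16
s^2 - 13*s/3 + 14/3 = (s - 7/3)*(s - 2)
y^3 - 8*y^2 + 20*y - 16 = (y - 4)*(y - 2)^2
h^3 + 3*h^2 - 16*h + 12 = (h - 2)*(h - 1)*(h + 6)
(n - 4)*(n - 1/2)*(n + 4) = n^3 - n^2/2 - 16*n + 8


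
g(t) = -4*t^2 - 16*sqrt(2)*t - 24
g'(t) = -8*t - 16*sqrt(2)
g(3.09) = -132.11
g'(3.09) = -47.35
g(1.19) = -56.59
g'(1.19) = -32.15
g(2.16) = -91.54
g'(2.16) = -39.91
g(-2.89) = 7.98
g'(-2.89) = 0.49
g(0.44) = -34.73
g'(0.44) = -26.15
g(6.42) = -334.13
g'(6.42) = -73.99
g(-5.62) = -23.17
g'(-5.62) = 22.33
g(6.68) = -353.64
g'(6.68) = -76.07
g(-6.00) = -32.24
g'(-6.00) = 25.37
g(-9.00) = -144.35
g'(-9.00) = 49.37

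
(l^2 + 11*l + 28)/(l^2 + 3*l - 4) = (l + 7)/(l - 1)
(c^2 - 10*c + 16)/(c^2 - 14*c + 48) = (c - 2)/(c - 6)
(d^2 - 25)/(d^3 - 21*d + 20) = (d - 5)/(d^2 - 5*d + 4)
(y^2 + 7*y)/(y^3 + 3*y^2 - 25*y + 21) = y/(y^2 - 4*y + 3)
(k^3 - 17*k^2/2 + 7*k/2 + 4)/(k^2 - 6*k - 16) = (2*k^2 - k - 1)/(2*(k + 2))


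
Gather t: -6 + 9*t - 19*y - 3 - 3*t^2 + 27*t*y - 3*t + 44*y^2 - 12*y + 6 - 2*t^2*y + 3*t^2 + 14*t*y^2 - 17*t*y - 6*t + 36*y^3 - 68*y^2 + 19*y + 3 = -2*t^2*y + t*(14*y^2 + 10*y) + 36*y^3 - 24*y^2 - 12*y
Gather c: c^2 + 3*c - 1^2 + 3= c^2 + 3*c + 2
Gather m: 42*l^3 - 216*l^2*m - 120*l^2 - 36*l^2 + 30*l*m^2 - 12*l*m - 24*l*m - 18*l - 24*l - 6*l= 42*l^3 - 156*l^2 + 30*l*m^2 - 48*l + m*(-216*l^2 - 36*l)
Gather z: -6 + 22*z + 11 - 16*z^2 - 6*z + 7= -16*z^2 + 16*z + 12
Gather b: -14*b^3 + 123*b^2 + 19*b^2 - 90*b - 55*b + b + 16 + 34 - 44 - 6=-14*b^3 + 142*b^2 - 144*b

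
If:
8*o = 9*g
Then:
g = 8*o/9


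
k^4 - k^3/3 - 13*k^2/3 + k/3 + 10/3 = (k - 2)*(k - 1)*(k + 1)*(k + 5/3)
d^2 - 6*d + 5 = (d - 5)*(d - 1)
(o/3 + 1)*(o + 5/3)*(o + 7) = o^3/3 + 35*o^2/9 + 113*o/9 + 35/3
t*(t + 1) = t^2 + t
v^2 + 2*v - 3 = (v - 1)*(v + 3)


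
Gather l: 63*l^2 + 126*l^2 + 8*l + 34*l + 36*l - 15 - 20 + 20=189*l^2 + 78*l - 15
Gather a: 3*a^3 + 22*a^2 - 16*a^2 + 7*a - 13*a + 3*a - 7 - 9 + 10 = 3*a^3 + 6*a^2 - 3*a - 6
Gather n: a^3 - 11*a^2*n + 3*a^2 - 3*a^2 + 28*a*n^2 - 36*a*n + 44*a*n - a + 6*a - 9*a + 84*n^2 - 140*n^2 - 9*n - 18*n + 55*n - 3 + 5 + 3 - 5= a^3 - 4*a + n^2*(28*a - 56) + n*(-11*a^2 + 8*a + 28)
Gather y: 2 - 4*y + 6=8 - 4*y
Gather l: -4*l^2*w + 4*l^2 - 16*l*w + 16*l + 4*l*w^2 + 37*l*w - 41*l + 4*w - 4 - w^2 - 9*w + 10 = l^2*(4 - 4*w) + l*(4*w^2 + 21*w - 25) - w^2 - 5*w + 6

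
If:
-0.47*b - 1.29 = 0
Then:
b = -2.74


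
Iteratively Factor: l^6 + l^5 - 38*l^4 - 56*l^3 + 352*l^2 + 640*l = (l + 2)*(l^5 - l^4 - 36*l^3 + 16*l^2 + 320*l) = l*(l + 2)*(l^4 - l^3 - 36*l^2 + 16*l + 320) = l*(l - 5)*(l + 2)*(l^3 + 4*l^2 - 16*l - 64) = l*(l - 5)*(l + 2)*(l + 4)*(l^2 - 16) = l*(l - 5)*(l - 4)*(l + 2)*(l + 4)*(l + 4)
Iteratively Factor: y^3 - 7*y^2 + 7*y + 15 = (y - 5)*(y^2 - 2*y - 3) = (y - 5)*(y - 3)*(y + 1)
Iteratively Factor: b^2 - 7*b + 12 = (b - 4)*(b - 3)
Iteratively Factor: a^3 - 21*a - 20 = (a - 5)*(a^2 + 5*a + 4) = (a - 5)*(a + 1)*(a + 4)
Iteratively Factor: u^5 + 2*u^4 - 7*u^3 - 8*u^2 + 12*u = (u + 2)*(u^4 - 7*u^2 + 6*u) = u*(u + 2)*(u^3 - 7*u + 6) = u*(u - 1)*(u + 2)*(u^2 + u - 6) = u*(u - 2)*(u - 1)*(u + 2)*(u + 3)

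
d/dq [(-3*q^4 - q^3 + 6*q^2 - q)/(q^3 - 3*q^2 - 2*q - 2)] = (-3*q^6 + 18*q^5 + 15*q^4 + 30*q^3 - 9*q^2 - 24*q + 2)/(q^6 - 6*q^5 + 5*q^4 + 8*q^3 + 16*q^2 + 8*q + 4)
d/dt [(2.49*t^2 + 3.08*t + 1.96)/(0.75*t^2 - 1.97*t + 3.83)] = (-7.2153*t^2 + 16.1334*t + 15.6576)/(0.5625*t^4 - 2.955*t^3 + 9.6259*t^2 - 15.0902*t + 14.6689)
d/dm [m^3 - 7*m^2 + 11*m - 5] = 3*m^2 - 14*m + 11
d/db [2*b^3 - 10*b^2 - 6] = 2*b*(3*b - 10)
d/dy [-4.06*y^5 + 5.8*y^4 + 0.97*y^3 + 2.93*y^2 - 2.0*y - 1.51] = -20.3*y^4 + 23.2*y^3 + 2.91*y^2 + 5.86*y - 2.0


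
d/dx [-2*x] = -2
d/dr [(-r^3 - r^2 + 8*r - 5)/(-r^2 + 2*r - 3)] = (r^4 - 4*r^3 + 15*r^2 - 4*r - 14)/(r^4 - 4*r^3 + 10*r^2 - 12*r + 9)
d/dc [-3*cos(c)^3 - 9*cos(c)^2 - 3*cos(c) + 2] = 3*(3*cos(c)^2 + 6*cos(c) + 1)*sin(c)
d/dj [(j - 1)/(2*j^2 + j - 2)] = (2*j^2 + j - (j - 1)*(4*j + 1) - 2)/(2*j^2 + j - 2)^2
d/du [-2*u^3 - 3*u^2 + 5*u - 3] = -6*u^2 - 6*u + 5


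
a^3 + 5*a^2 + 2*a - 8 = (a - 1)*(a + 2)*(a + 4)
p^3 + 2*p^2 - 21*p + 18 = (p - 3)*(p - 1)*(p + 6)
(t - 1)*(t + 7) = t^2 + 6*t - 7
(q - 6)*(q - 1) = q^2 - 7*q + 6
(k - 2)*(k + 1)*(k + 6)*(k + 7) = k^4 + 12*k^3 + 27*k^2 - 68*k - 84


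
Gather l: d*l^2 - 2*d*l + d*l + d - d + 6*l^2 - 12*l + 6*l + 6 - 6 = l^2*(d + 6) + l*(-d - 6)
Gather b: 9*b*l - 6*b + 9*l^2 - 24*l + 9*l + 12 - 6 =b*(9*l - 6) + 9*l^2 - 15*l + 6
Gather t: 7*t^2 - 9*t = 7*t^2 - 9*t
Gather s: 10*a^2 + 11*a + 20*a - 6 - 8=10*a^2 + 31*a - 14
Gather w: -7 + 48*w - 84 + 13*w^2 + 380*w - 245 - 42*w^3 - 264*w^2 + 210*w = -42*w^3 - 251*w^2 + 638*w - 336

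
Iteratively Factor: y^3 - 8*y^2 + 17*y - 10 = (y - 1)*(y^2 - 7*y + 10) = (y - 5)*(y - 1)*(y - 2)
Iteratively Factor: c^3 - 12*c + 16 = (c - 2)*(c^2 + 2*c - 8) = (c - 2)^2*(c + 4)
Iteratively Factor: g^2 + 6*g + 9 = (g + 3)*(g + 3)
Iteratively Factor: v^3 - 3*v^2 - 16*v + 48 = (v - 3)*(v^2 - 16) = (v - 4)*(v - 3)*(v + 4)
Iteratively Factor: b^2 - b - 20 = (b - 5)*(b + 4)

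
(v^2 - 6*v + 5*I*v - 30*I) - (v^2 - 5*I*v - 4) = -6*v + 10*I*v + 4 - 30*I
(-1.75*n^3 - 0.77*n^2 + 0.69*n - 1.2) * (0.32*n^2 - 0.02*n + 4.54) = -0.56*n^5 - 0.2114*n^4 - 7.7088*n^3 - 3.8936*n^2 + 3.1566*n - 5.448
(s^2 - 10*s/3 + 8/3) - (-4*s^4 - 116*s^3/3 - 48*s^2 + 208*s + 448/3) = 4*s^4 + 116*s^3/3 + 49*s^2 - 634*s/3 - 440/3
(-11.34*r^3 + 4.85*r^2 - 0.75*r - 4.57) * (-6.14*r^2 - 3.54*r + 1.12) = 69.6276*r^5 + 10.3646*r^4 - 25.2648*r^3 + 36.1468*r^2 + 15.3378*r - 5.1184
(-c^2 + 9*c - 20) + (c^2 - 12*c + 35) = 15 - 3*c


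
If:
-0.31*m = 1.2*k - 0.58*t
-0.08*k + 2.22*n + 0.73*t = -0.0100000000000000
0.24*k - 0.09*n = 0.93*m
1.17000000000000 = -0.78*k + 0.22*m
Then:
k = -1.65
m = -0.54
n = 1.15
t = -3.70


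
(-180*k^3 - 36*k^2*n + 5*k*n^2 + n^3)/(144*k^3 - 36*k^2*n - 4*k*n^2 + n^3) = (-5*k - n)/(4*k - n)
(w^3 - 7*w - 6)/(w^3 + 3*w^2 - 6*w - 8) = (w^2 - w - 6)/(w^2 + 2*w - 8)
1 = 1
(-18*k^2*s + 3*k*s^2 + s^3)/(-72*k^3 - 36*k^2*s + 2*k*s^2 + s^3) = s*(-3*k + s)/(-12*k^2 - 4*k*s + s^2)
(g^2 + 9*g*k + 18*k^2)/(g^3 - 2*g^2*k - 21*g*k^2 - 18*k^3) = (g + 6*k)/(g^2 - 5*g*k - 6*k^2)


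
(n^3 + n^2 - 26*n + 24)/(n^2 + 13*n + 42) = (n^2 - 5*n + 4)/(n + 7)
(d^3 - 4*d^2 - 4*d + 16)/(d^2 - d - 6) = (d^2 - 6*d + 8)/(d - 3)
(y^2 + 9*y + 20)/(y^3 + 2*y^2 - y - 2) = (y^2 + 9*y + 20)/(y^3 + 2*y^2 - y - 2)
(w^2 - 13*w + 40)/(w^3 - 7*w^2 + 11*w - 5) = (w - 8)/(w^2 - 2*w + 1)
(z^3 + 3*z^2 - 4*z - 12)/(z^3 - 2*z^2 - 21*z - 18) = (z^2 - 4)/(z^2 - 5*z - 6)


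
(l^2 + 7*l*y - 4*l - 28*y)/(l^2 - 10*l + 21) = (l^2 + 7*l*y - 4*l - 28*y)/(l^2 - 10*l + 21)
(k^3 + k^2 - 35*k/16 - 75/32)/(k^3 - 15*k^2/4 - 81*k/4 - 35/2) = (k^2 - k/4 - 15/8)/(k^2 - 5*k - 14)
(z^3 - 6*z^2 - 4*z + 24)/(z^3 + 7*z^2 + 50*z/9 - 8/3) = 9*(z^3 - 6*z^2 - 4*z + 24)/(9*z^3 + 63*z^2 + 50*z - 24)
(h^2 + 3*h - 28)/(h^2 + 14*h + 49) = (h - 4)/(h + 7)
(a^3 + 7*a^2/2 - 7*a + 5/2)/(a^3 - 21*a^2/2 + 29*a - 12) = (a^2 + 4*a - 5)/(a^2 - 10*a + 24)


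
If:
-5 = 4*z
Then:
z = -5/4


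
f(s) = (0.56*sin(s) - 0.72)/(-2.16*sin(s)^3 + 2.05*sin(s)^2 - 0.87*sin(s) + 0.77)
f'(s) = (0.56*sin(s) - 0.72)*(6.48*sin(s)^2*cos(s) - 4.1*sin(s)*cos(s) + 0.87*cos(s))/(-2.16*sin(s)^3 + 2.05*sin(s)^2 - 0.87*sin(s) + 0.77)^2 + 0.56*cos(s)/(-2.16*sin(s)^3 + 2.05*sin(s)^2 - 0.87*sin(s) + 0.77)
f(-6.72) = -0.57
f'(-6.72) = -0.87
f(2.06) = -1.98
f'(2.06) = 16.54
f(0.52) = -0.76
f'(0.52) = 0.34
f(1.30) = 1.85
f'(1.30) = -16.49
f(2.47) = -0.74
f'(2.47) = 0.08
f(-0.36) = -0.64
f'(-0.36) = -0.95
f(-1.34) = -0.23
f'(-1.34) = -0.08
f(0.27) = -0.89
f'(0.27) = 0.52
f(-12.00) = -0.75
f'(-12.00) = 0.24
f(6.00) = -0.72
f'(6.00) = -0.98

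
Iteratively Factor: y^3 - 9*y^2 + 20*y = (y - 5)*(y^2 - 4*y) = (y - 5)*(y - 4)*(y)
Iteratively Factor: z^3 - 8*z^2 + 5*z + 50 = (z + 2)*(z^2 - 10*z + 25) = (z - 5)*(z + 2)*(z - 5)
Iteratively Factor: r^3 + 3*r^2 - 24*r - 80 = (r + 4)*(r^2 - r - 20) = (r + 4)^2*(r - 5)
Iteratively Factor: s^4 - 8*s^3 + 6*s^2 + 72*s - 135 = (s - 5)*(s^3 - 3*s^2 - 9*s + 27) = (s - 5)*(s + 3)*(s^2 - 6*s + 9) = (s - 5)*(s - 3)*(s + 3)*(s - 3)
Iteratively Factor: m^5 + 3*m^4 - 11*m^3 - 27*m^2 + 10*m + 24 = (m - 1)*(m^4 + 4*m^3 - 7*m^2 - 34*m - 24) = (m - 3)*(m - 1)*(m^3 + 7*m^2 + 14*m + 8) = (m - 3)*(m - 1)*(m + 4)*(m^2 + 3*m + 2) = (m - 3)*(m - 1)*(m + 2)*(m + 4)*(m + 1)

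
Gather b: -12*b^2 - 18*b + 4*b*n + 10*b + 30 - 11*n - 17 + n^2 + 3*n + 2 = -12*b^2 + b*(4*n - 8) + n^2 - 8*n + 15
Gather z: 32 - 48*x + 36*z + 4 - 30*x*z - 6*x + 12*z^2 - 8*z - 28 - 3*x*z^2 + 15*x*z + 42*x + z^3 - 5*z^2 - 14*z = -12*x + z^3 + z^2*(7 - 3*x) + z*(14 - 15*x) + 8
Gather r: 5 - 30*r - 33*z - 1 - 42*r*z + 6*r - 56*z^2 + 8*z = r*(-42*z - 24) - 56*z^2 - 25*z + 4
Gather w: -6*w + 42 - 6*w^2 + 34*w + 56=-6*w^2 + 28*w + 98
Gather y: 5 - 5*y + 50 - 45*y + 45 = 100 - 50*y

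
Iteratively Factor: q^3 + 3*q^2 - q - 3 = (q - 1)*(q^2 + 4*q + 3) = (q - 1)*(q + 3)*(q + 1)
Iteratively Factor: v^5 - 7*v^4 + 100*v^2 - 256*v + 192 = (v - 4)*(v^4 - 3*v^3 - 12*v^2 + 52*v - 48) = (v - 4)*(v + 4)*(v^3 - 7*v^2 + 16*v - 12) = (v - 4)*(v - 2)*(v + 4)*(v^2 - 5*v + 6) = (v - 4)*(v - 3)*(v - 2)*(v + 4)*(v - 2)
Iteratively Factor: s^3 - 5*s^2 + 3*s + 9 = (s - 3)*(s^2 - 2*s - 3) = (s - 3)^2*(s + 1)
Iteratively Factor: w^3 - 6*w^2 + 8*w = (w - 4)*(w^2 - 2*w) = (w - 4)*(w - 2)*(w)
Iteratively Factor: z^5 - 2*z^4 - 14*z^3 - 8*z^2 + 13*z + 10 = (z + 1)*(z^4 - 3*z^3 - 11*z^2 + 3*z + 10) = (z + 1)*(z + 2)*(z^3 - 5*z^2 - z + 5) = (z - 1)*(z + 1)*(z + 2)*(z^2 - 4*z - 5) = (z - 5)*(z - 1)*(z + 1)*(z + 2)*(z + 1)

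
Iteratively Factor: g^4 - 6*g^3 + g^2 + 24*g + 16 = (g + 1)*(g^3 - 7*g^2 + 8*g + 16) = (g - 4)*(g + 1)*(g^2 - 3*g - 4) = (g - 4)*(g + 1)^2*(g - 4)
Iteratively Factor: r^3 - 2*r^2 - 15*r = (r)*(r^2 - 2*r - 15) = r*(r - 5)*(r + 3)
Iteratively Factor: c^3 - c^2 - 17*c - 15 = (c + 3)*(c^2 - 4*c - 5) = (c - 5)*(c + 3)*(c + 1)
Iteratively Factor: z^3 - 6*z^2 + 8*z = (z - 2)*(z^2 - 4*z) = z*(z - 2)*(z - 4)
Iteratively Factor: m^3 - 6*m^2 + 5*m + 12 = (m + 1)*(m^2 - 7*m + 12) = (m - 3)*(m + 1)*(m - 4)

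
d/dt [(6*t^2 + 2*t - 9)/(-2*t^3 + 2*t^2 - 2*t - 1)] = 2*(6*t^4 + 4*t^3 - 35*t^2 + 12*t - 10)/(4*t^6 - 8*t^5 + 12*t^4 - 4*t^3 + 4*t + 1)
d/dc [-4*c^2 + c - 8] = 1 - 8*c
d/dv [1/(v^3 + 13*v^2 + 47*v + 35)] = (-3*v^2 - 26*v - 47)/(v^3 + 13*v^2 + 47*v + 35)^2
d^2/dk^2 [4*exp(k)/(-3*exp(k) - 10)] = (120*exp(k) - 400)*exp(k)/(27*exp(3*k) + 270*exp(2*k) + 900*exp(k) + 1000)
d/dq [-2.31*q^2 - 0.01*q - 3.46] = -4.62*q - 0.01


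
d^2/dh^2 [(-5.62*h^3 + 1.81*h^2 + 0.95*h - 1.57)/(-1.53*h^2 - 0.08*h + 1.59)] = (3.5527136788005e-15*h^4 + 23.410862*h^3 - 8.657028*h^2 + 72.53415*h - 1.734628)/(3.581577*h^6 + 0.561816*h^5 - 11.136717*h^4 - 1.167184*h^3 + 11.573451*h^2 + 0.606744*h - 4.019679)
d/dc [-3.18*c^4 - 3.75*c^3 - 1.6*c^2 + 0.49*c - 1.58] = -12.72*c^3 - 11.25*c^2 - 3.2*c + 0.49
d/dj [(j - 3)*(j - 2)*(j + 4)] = 3*j^2 - 2*j - 14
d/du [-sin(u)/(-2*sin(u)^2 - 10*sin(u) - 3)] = (cos(2*u) + 2)*cos(u)/(10*sin(u) - cos(2*u) + 4)^2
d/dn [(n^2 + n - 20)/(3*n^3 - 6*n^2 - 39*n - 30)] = (-n^4 - 2*n^3 + 49*n^2 - 100*n - 270)/(3*(n^6 - 4*n^5 - 22*n^4 + 32*n^3 + 209*n^2 + 260*n + 100))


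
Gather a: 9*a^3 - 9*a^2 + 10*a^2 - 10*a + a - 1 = 9*a^3 + a^2 - 9*a - 1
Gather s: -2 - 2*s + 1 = -2*s - 1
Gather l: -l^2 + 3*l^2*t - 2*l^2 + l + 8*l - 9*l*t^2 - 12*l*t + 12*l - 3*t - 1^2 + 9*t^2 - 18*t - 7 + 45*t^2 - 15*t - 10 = l^2*(3*t - 3) + l*(-9*t^2 - 12*t + 21) + 54*t^2 - 36*t - 18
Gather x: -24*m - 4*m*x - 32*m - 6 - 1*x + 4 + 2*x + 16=-56*m + x*(1 - 4*m) + 14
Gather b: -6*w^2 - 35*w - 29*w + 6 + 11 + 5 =-6*w^2 - 64*w + 22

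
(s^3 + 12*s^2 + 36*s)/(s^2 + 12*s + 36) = s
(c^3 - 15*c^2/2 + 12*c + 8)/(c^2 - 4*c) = c - 7/2 - 2/c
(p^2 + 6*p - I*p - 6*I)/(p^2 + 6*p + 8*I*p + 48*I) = (p - I)/(p + 8*I)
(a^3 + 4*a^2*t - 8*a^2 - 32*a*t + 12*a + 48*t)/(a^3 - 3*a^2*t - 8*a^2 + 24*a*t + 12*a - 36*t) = (-a - 4*t)/(-a + 3*t)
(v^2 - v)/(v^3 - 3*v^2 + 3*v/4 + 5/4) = 4*v/(4*v^2 - 8*v - 5)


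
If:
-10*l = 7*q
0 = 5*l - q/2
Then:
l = 0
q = 0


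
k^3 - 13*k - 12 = (k - 4)*(k + 1)*(k + 3)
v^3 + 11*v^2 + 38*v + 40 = (v + 2)*(v + 4)*(v + 5)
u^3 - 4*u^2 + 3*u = u*(u - 3)*(u - 1)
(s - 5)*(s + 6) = s^2 + s - 30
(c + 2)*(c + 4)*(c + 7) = c^3 + 13*c^2 + 50*c + 56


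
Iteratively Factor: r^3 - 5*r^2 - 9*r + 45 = (r - 5)*(r^2 - 9) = (r - 5)*(r + 3)*(r - 3)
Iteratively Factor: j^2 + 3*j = (j)*(j + 3)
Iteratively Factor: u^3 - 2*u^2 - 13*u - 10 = (u + 1)*(u^2 - 3*u - 10) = (u + 1)*(u + 2)*(u - 5)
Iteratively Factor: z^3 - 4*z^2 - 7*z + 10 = (z - 1)*(z^2 - 3*z - 10) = (z - 5)*(z - 1)*(z + 2)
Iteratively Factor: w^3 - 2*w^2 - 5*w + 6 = (w + 2)*(w^2 - 4*w + 3) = (w - 1)*(w + 2)*(w - 3)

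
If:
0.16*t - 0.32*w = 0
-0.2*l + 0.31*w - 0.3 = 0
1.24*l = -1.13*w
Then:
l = -0.56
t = 1.22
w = 0.61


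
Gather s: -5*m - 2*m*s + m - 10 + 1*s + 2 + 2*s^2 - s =-2*m*s - 4*m + 2*s^2 - 8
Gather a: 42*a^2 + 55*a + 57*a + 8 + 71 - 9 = 42*a^2 + 112*a + 70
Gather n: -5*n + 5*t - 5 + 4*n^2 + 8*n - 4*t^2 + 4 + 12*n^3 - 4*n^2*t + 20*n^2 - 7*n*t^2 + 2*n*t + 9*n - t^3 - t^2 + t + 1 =12*n^3 + n^2*(24 - 4*t) + n*(-7*t^2 + 2*t + 12) - t^3 - 5*t^2 + 6*t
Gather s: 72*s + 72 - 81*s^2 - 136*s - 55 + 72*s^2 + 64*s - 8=9 - 9*s^2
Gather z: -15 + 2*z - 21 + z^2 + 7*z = z^2 + 9*z - 36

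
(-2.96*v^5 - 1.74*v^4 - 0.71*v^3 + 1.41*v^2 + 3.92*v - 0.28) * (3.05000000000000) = -9.028*v^5 - 5.307*v^4 - 2.1655*v^3 + 4.3005*v^2 + 11.956*v - 0.854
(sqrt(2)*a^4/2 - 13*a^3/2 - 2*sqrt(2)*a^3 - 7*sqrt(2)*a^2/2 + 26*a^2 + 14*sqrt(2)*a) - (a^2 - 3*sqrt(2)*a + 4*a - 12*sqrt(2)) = sqrt(2)*a^4/2 - 13*a^3/2 - 2*sqrt(2)*a^3 - 7*sqrt(2)*a^2/2 + 25*a^2 - 4*a + 17*sqrt(2)*a + 12*sqrt(2)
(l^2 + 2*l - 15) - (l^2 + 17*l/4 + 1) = -9*l/4 - 16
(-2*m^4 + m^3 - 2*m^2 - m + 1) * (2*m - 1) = -4*m^5 + 4*m^4 - 5*m^3 + 3*m - 1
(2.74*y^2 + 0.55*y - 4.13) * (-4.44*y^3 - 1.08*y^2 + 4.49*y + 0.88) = -12.1656*y^5 - 5.4012*y^4 + 30.0458*y^3 + 9.3411*y^2 - 18.0597*y - 3.6344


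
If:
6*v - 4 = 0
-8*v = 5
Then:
No Solution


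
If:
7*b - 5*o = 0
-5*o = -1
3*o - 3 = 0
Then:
No Solution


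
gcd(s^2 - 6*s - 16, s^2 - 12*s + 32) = s - 8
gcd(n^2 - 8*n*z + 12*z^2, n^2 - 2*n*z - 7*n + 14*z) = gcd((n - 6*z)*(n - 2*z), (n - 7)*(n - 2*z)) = -n + 2*z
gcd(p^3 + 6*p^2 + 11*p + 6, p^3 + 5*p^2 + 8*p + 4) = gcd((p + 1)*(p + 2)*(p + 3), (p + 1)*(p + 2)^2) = p^2 + 3*p + 2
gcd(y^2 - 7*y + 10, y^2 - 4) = y - 2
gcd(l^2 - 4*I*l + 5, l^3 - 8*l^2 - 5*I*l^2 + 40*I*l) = l - 5*I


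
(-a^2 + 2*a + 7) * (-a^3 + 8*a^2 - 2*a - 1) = a^5 - 10*a^4 + 11*a^3 + 53*a^2 - 16*a - 7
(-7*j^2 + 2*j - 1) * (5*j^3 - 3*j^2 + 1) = -35*j^5 + 31*j^4 - 11*j^3 - 4*j^2 + 2*j - 1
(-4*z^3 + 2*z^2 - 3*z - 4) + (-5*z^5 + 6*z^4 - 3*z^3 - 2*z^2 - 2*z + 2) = -5*z^5 + 6*z^4 - 7*z^3 - 5*z - 2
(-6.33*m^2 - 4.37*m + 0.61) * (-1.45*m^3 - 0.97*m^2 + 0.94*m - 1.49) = 9.1785*m^5 + 12.4766*m^4 - 2.5958*m^3 + 4.7322*m^2 + 7.0847*m - 0.9089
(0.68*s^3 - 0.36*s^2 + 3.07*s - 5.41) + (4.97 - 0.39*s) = 0.68*s^3 - 0.36*s^2 + 2.68*s - 0.44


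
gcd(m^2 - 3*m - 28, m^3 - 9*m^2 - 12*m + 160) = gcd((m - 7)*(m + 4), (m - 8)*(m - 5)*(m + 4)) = m + 4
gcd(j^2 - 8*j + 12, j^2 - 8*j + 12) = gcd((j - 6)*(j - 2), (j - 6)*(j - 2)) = j^2 - 8*j + 12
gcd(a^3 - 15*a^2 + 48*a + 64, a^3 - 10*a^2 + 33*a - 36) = 1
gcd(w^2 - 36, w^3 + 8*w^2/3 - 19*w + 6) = w + 6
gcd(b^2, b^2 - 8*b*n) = b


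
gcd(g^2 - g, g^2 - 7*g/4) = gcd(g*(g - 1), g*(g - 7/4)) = g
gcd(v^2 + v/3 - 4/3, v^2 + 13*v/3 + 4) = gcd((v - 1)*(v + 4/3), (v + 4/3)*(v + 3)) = v + 4/3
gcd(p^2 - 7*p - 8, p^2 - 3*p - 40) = p - 8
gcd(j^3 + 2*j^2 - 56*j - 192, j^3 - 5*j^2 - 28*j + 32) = j^2 - 4*j - 32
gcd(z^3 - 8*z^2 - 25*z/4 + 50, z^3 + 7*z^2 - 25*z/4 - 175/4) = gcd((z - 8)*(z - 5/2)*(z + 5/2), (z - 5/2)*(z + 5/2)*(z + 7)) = z^2 - 25/4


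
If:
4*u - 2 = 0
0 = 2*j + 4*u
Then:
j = -1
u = 1/2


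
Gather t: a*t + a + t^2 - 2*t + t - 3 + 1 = a + t^2 + t*(a - 1) - 2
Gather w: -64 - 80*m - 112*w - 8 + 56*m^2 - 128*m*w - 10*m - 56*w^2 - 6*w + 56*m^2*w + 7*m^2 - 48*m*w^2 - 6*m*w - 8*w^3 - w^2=63*m^2 - 90*m - 8*w^3 + w^2*(-48*m - 57) + w*(56*m^2 - 134*m - 118) - 72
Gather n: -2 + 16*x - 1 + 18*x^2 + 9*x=18*x^2 + 25*x - 3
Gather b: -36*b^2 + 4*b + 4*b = -36*b^2 + 8*b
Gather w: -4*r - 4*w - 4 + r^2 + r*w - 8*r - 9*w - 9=r^2 - 12*r + w*(r - 13) - 13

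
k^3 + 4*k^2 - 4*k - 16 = (k - 2)*(k + 2)*(k + 4)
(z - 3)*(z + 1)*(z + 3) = z^3 + z^2 - 9*z - 9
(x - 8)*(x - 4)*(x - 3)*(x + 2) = x^4 - 13*x^3 + 38*x^2 + 40*x - 192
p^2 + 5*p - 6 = (p - 1)*(p + 6)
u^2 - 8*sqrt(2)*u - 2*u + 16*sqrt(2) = (u - 2)*(u - 8*sqrt(2))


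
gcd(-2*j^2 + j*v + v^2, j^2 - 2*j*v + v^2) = -j + v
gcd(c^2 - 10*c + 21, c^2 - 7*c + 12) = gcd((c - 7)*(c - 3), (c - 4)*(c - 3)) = c - 3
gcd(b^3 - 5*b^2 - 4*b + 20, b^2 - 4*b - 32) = 1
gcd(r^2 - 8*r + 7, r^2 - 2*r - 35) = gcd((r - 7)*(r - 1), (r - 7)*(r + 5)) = r - 7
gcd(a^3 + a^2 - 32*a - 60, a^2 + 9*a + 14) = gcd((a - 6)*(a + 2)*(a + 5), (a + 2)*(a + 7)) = a + 2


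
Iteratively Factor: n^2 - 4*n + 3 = (n - 1)*(n - 3)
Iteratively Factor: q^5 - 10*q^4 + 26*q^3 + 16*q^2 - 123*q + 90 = (q + 2)*(q^4 - 12*q^3 + 50*q^2 - 84*q + 45) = (q - 1)*(q + 2)*(q^3 - 11*q^2 + 39*q - 45) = (q - 3)*(q - 1)*(q + 2)*(q^2 - 8*q + 15) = (q - 5)*(q - 3)*(q - 1)*(q + 2)*(q - 3)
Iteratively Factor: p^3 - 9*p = (p - 3)*(p^2 + 3*p) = p*(p - 3)*(p + 3)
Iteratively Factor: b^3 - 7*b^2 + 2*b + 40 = (b - 5)*(b^2 - 2*b - 8) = (b - 5)*(b - 4)*(b + 2)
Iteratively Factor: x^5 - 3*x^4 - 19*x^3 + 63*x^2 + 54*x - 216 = (x - 3)*(x^4 - 19*x^2 + 6*x + 72) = (x - 3)^2*(x^3 + 3*x^2 - 10*x - 24) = (x - 3)^3*(x^2 + 6*x + 8) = (x - 3)^3*(x + 4)*(x + 2)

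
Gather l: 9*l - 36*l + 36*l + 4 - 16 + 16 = 9*l + 4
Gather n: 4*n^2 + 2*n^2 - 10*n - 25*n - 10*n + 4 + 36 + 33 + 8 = 6*n^2 - 45*n + 81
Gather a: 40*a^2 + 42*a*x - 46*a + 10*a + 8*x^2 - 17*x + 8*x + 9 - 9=40*a^2 + a*(42*x - 36) + 8*x^2 - 9*x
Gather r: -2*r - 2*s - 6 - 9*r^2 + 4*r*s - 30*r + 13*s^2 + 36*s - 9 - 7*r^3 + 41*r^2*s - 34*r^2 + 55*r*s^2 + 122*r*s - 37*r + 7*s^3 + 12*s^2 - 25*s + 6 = -7*r^3 + r^2*(41*s - 43) + r*(55*s^2 + 126*s - 69) + 7*s^3 + 25*s^2 + 9*s - 9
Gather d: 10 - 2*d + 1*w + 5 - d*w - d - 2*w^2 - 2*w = d*(-w - 3) - 2*w^2 - w + 15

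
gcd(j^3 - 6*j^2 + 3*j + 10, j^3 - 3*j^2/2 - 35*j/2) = j - 5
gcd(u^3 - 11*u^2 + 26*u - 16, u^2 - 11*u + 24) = u - 8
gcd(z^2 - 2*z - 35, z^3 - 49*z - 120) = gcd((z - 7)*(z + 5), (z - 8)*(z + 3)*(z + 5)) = z + 5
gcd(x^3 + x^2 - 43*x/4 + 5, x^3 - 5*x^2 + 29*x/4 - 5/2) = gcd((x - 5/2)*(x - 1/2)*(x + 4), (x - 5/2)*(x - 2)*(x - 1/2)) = x^2 - 3*x + 5/4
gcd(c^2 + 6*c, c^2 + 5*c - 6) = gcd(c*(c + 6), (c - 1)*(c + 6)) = c + 6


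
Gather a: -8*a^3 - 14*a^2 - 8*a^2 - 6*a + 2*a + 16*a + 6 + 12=-8*a^3 - 22*a^2 + 12*a + 18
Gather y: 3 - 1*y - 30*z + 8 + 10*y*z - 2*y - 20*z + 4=y*(10*z - 3) - 50*z + 15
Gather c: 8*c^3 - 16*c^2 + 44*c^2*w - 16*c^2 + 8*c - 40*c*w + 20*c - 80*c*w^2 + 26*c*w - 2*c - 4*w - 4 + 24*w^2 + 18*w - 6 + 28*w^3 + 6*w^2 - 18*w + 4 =8*c^3 + c^2*(44*w - 32) + c*(-80*w^2 - 14*w + 26) + 28*w^3 + 30*w^2 - 4*w - 6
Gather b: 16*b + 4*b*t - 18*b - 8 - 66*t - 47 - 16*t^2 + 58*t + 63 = b*(4*t - 2) - 16*t^2 - 8*t + 8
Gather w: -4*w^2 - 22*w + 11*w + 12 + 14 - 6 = -4*w^2 - 11*w + 20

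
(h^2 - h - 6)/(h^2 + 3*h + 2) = (h - 3)/(h + 1)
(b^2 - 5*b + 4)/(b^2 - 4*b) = (b - 1)/b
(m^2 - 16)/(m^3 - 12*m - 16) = (m + 4)/(m^2 + 4*m + 4)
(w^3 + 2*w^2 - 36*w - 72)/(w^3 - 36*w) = (w + 2)/w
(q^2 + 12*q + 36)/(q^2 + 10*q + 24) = (q + 6)/(q + 4)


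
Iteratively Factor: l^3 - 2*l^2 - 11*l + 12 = (l - 4)*(l^2 + 2*l - 3) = (l - 4)*(l - 1)*(l + 3)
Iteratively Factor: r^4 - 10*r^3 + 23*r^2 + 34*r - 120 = (r + 2)*(r^3 - 12*r^2 + 47*r - 60) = (r - 3)*(r + 2)*(r^2 - 9*r + 20) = (r - 5)*(r - 3)*(r + 2)*(r - 4)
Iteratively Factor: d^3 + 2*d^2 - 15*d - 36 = (d + 3)*(d^2 - d - 12) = (d + 3)^2*(d - 4)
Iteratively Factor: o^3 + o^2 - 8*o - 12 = (o + 2)*(o^2 - o - 6) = (o + 2)^2*(o - 3)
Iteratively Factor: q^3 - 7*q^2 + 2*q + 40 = (q - 5)*(q^2 - 2*q - 8) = (q - 5)*(q + 2)*(q - 4)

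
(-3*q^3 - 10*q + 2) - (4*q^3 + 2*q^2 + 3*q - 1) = -7*q^3 - 2*q^2 - 13*q + 3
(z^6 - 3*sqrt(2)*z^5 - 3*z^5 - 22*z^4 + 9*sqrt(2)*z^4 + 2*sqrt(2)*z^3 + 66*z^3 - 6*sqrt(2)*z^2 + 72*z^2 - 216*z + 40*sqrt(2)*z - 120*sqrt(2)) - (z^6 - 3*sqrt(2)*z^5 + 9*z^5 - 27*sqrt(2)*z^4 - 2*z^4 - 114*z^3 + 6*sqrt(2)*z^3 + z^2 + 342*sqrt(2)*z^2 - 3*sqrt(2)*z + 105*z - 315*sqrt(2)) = -12*z^5 - 20*z^4 + 36*sqrt(2)*z^4 - 4*sqrt(2)*z^3 + 180*z^3 - 348*sqrt(2)*z^2 + 71*z^2 - 321*z + 43*sqrt(2)*z + 195*sqrt(2)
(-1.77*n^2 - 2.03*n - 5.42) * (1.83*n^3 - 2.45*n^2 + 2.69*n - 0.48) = -3.2391*n^5 + 0.6216*n^4 - 9.7064*n^3 + 8.6679*n^2 - 13.6054*n + 2.6016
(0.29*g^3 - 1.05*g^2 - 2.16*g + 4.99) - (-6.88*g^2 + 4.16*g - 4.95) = 0.29*g^3 + 5.83*g^2 - 6.32*g + 9.94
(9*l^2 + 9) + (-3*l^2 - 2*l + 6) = 6*l^2 - 2*l + 15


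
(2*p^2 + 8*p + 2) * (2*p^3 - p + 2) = 4*p^5 + 16*p^4 + 2*p^3 - 4*p^2 + 14*p + 4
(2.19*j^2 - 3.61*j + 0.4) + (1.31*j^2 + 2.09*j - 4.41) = 3.5*j^2 - 1.52*j - 4.01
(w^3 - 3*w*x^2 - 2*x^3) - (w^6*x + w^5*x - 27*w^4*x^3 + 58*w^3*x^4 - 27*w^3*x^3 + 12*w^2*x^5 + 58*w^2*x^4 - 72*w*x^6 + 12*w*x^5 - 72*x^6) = -w^6*x - w^5*x + 27*w^4*x^3 - 58*w^3*x^4 + 27*w^3*x^3 + w^3 - 12*w^2*x^5 - 58*w^2*x^4 + 72*w*x^6 - 12*w*x^5 - 3*w*x^2 + 72*x^6 - 2*x^3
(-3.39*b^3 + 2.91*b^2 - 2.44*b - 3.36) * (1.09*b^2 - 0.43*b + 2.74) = -3.6951*b^5 + 4.6296*b^4 - 13.1995*b^3 + 5.3602*b^2 - 5.2408*b - 9.2064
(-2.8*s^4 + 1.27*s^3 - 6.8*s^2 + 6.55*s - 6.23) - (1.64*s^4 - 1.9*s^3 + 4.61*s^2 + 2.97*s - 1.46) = -4.44*s^4 + 3.17*s^3 - 11.41*s^2 + 3.58*s - 4.77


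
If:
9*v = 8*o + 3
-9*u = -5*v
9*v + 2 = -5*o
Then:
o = -5/13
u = -5/1053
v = -1/117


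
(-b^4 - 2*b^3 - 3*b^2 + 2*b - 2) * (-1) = b^4 + 2*b^3 + 3*b^2 - 2*b + 2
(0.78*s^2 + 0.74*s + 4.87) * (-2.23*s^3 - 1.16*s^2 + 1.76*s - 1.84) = -1.7394*s^5 - 2.555*s^4 - 10.3457*s^3 - 5.782*s^2 + 7.2096*s - 8.9608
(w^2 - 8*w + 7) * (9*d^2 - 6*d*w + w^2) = 9*d^2*w^2 - 72*d^2*w + 63*d^2 - 6*d*w^3 + 48*d*w^2 - 42*d*w + w^4 - 8*w^3 + 7*w^2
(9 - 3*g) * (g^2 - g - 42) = -3*g^3 + 12*g^2 + 117*g - 378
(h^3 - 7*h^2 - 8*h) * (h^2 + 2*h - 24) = h^5 - 5*h^4 - 46*h^3 + 152*h^2 + 192*h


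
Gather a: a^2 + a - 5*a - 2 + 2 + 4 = a^2 - 4*a + 4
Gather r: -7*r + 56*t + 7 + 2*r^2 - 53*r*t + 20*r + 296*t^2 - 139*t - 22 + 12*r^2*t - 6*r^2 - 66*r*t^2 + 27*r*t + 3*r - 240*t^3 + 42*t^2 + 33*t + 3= r^2*(12*t - 4) + r*(-66*t^2 - 26*t + 16) - 240*t^3 + 338*t^2 - 50*t - 12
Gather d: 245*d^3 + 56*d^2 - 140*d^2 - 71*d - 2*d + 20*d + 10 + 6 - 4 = 245*d^3 - 84*d^2 - 53*d + 12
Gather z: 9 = 9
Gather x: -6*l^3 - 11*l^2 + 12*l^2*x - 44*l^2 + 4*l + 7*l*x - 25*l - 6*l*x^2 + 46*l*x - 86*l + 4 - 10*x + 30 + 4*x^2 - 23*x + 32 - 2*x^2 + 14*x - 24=-6*l^3 - 55*l^2 - 107*l + x^2*(2 - 6*l) + x*(12*l^2 + 53*l - 19) + 42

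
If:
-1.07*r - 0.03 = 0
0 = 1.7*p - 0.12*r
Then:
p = -0.00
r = -0.03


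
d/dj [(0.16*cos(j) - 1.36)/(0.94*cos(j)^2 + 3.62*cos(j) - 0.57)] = (0.1504*cos(j)^2 - 2.5568*cos(j) - 4.832)*sin(j)/(0.8836*cos(j)^4 + 6.8056*cos(j)^3 + 12.0328*cos(j)^2 - 4.1268*cos(j) + 0.3249)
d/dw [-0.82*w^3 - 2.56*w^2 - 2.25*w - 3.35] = -2.46*w^2 - 5.12*w - 2.25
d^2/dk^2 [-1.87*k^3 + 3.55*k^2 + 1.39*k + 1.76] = 7.1 - 11.22*k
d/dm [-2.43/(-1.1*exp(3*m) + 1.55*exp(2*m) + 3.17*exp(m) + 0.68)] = (-8.019*exp(2*m) + 7.533*exp(m) + 7.7031)*exp(m)/(-1.1*exp(3*m) + 1.55*exp(2*m) + 3.17*exp(m) + 0.68)^2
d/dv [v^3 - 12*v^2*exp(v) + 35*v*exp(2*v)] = -12*v^2*exp(v) + 3*v^2 + 70*v*exp(2*v) - 24*v*exp(v) + 35*exp(2*v)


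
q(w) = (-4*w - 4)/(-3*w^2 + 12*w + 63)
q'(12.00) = -0.04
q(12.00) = 0.23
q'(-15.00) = 0.00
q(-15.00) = -0.07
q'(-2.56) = -1.39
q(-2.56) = 0.49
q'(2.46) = -0.06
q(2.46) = -0.19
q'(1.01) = -0.05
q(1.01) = -0.11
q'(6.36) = -2.61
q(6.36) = -1.64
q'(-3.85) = -0.38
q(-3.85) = -0.41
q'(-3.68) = -0.59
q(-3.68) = -0.49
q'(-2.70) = -2.97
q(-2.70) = 0.78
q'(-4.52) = -0.12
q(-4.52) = -0.27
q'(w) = (-4*w - 4)*(6*w - 12)/(-3*w^2 + 12*w + 63)^2 - 4/(-3*w^2 + 12*w + 63) = 4*(w^2 - 4*w - 2*(w - 2)*(w + 1) - 21)/(3*(-w^2 + 4*w + 21)^2)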